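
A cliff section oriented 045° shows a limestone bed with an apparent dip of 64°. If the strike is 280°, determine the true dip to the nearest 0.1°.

The section is 55° from the strike.
tan(true dip) = tan 64° / sin 55° = 2.5030
true dip = arctan 2.5030 = 68.22°

68.2°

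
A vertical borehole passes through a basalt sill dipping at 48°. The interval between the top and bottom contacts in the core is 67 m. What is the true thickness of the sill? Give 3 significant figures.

44.8 m

True thickness t = h · cos(dip) = 67 × cos 48°
t = 67 × 0.6691 = 44.832 m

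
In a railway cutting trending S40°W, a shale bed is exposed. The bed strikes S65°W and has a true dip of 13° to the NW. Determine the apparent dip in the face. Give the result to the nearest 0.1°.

The section lies 25° from the strike.
tan(apparent dip) = tan 13° · sin 25° = 0.0976
α = arctan(0.0976) = 5.57°

5.6°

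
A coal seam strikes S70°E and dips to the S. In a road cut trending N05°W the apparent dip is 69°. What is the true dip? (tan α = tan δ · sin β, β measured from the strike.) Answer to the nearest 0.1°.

70.8°

The section is 65° from the strike.
tan(true dip) = tan 69° / sin 65° = 2.8744
δ = arctan(2.8744) = 70.82°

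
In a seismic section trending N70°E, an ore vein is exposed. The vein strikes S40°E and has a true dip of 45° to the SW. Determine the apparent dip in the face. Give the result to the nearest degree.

43°

Angle between strike (S40°E) and section (N70°E): β = 70°.
tan(apparent dip) = tan 45° · sin 70° = 0.9397
α = arctan(0.9397) = 43.22°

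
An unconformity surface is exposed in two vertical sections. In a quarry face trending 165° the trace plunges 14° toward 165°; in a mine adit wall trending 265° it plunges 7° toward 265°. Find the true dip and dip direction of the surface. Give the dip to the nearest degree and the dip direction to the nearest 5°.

The two traces are lines in the plane: v₁ = (sin 165°·cos 14°, cos 165°·cos 14°, −sin 14°), v₂ = (sin 265°·cos 7°, cos 265°·cos 7°, −sin 7°).
The plane normal is n = v₁ × v₂ ∝ (-0.093, -0.270, 0.948).
True dip = arccos(n_z / |n|) = arccos(0.9576) = 16.8°.
Dip direction = atan2(-0.093, -0.270) = 199° (azimuth of n's horizontal projection).

true dip 17°, dip direction 200°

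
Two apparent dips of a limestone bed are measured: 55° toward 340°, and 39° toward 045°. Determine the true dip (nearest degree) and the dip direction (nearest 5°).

Represent each trace as a vector plunging at its apparent dip toward its trend (east-north-up frame): v₁ = (-0.196, 0.539, -0.819), v₂ = (0.550, 0.550, -0.629).
The plane normal is n = v₁ × v₂ ∝ (-0.111, 0.574, 0.404).
tan δ = √(n_x²+n_y²)/n_z = 0.584/0.404, so δ = 55.3°.
Dip direction = atan2(-0.111, 0.574) = 349° (azimuth of n's horizontal projection).

true dip 55°, dip direction 350°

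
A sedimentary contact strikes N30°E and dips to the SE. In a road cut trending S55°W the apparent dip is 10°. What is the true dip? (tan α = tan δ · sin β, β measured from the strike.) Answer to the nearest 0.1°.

The section is 25° from the strike.
tan δ = tan α / sin β = tan 10° / sin 25° = 0.1763 / 0.4226 = 0.4172
δ = arctan(0.4172) = 22.65°

22.6°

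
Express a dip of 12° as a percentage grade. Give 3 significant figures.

21.3%

grade % = 100 × tan 12° = 100 × 0.2126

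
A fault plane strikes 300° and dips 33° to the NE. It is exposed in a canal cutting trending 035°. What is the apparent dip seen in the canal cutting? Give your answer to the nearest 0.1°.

32.9°

Angle between strike (300°) and section (035°): β = 85°.
tan(apparent dip) = tan 33° · sin 85° = 0.6469
apparent dip = arctan 0.6469 = 32.90°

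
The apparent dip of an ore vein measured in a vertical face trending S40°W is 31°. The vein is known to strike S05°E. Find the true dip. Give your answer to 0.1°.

The section is 45° from the strike.
tan(true dip) = tan 31° / sin 45° = 0.8497
δ = arctan(0.8497) = 40.36°

40.4°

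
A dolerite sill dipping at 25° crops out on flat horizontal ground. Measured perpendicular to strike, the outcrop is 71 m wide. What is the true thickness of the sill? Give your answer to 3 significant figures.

30.0 m

True thickness t = w · sin(dip) = 71 × sin 25°
t = 71 × 0.4226 = 30.006 m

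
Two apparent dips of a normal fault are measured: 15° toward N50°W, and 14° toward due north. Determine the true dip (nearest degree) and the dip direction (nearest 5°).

The two traces are lines in the plane: v₁ = (sin 310°·cos 15°, cos 310°·cos 15°, −sin 15°), v₂ = (sin 0°·cos 14°, cos 0°·cos 14°, −sin 14°).
The plane normal is n = v₁ × v₂ ∝ (-0.101, 0.179, 0.718).
tan δ = √(n_x²+n_y²)/n_z = 0.205/0.718, so δ = 16.0°.
The horizontal component of n points toward azimuth atan2(n_x, n_y) = 331°, the dip direction.

true dip 16°, dip direction 330°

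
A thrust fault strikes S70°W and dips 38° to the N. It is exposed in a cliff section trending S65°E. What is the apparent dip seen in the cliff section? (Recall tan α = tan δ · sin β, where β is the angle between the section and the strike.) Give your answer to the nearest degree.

29°

The section lies 45° from the strike.
tan α = tan 38° × sin 45° = 0.7813 × 0.7071 = 0.5525
α = arctan(0.5525) = 28.92°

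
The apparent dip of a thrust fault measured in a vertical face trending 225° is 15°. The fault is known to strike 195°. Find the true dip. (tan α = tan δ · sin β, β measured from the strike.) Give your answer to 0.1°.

28.2°

The section is 30° from the strike.
tan δ = tan α / sin β = tan 15° / sin 30° = 0.2679 / 0.5000 = 0.5359
δ = arctan(0.5359) = 28.19°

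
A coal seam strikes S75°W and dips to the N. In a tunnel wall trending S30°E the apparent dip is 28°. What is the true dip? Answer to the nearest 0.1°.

28.8°

β = acute angle between strike S75°W and section S30°E = 75°.
tan(true dip) = tan 28° / sin 75° = 0.5505
δ = arctan(0.5505) = 28.83°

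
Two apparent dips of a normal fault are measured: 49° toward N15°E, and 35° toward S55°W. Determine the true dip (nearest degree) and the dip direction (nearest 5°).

true dip 70°, dip direction 310°

Represent each trace as a vector plunging at its apparent dip toward its trend (east-north-up frame): v₁ = (0.170, 0.634, -0.755), v₂ = (-0.671, -0.470, -0.574).
Cross product v₁ × v₂ gives the pole to the plane: n ∝ (-0.718, 0.604, 0.345).
Dip δ = arctan(|n_h|/n_z) = arctan(0.938/0.345) = 69.8°.
The horizontal component of n points toward azimuth atan2(n_x, n_y) = 310°, the dip direction.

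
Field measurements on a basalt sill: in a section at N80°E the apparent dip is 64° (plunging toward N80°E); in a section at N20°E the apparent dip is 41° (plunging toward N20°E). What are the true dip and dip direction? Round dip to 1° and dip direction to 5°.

true dip 64°, dip direction 085°

The two traces are lines in the plane: v₁ = (sin 80°·cos 64°, cos 80°·cos 64°, −sin 64°), v₂ = (sin 20°·cos 41°, cos 20°·cos 41°, −sin 41°).
Cross product v₁ × v₂ gives the pole to the plane: n ∝ (0.587, 0.051, 0.287).
True dip = arccos(n_z / |n|) = arccos(0.4370) = 64.1°.
The horizontal component of n points toward azimuth atan2(n_x, n_y) = 85°, the dip direction.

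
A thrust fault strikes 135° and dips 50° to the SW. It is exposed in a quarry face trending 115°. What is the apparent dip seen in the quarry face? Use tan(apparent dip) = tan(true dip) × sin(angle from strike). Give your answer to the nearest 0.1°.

The strike is 135° and the section trends 115°; the acute angle between them is β = 20°.
tan α = tan 50° × sin 20° = 1.1918 × 0.3420 = 0.4076
apparent dip = arctan 0.4076 = 22.18°

22.2°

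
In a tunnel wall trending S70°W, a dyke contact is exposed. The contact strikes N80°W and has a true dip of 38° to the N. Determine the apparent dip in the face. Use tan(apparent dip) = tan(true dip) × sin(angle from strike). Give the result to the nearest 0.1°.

Angle between strike (N80°W) and section (S70°W): β = 30°.
tan(apparent dip) = tan 38° · sin 30° = 0.3906
α = arctan(0.3906) = 21.34°

21.3°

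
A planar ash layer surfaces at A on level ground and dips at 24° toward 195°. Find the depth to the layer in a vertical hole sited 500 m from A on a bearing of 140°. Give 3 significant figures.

128 m

The hole lies 55° from the dip direction, so the down-dip offset is 500 × cos 55° = 286.79 m.
Depth = down-dip offset × tan(dip) = 286.79 × tan 24° = 286.79 × 0.4452
Depth = 127.69 m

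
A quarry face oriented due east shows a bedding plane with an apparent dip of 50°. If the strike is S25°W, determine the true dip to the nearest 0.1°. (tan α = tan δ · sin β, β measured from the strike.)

52.7°

β = acute angle between strike S25°W and section due east = 65°.
tan(true dip) = tan 50° / sin 65° = 1.3150
true dip = arctan 1.3150 = 52.75°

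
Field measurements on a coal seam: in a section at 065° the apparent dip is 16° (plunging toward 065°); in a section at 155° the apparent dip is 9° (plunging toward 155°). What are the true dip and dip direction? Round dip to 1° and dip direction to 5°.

true dip 18°, dip direction 095°

Represent each trace as a vector plunging at its apparent dip toward its trend (east-north-up frame): v₁ = (0.871, 0.406, -0.276), v₂ = (0.417, -0.895, -0.156).
The plane normal is n = v₁ × v₂ ∝ (0.310, -0.021, 0.949).
True dip = arccos(n_z / |n|) = arccos(0.9503) = 18.1°.
The horizontal component of n points toward azimuth atan2(n_x, n_y) = 94°, the dip direction.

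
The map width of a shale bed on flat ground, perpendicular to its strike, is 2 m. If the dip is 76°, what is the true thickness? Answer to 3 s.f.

1.94 m

True thickness t = w · sin(dip) = 2 × sin 76°
t = 2 × 0.9703 = 1.941 m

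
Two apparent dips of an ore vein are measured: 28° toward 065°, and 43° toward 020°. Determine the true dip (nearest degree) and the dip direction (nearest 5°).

Represent each trace as a vector plunging at its apparent dip toward its trend (east-north-up frame): v₁ = (0.800, 0.373, -0.469), v₂ = (0.250, 0.687, -0.682).
The plane normal is n = v₁ × v₂ ∝ (0.068, 0.428, 0.457).
True dip = arccos(n_z / |n|) = arccos(0.7251) = 43.5°.
The horizontal component of n points toward azimuth atan2(n_x, n_y) = 9°, the dip direction.

true dip 44°, dip direction 010°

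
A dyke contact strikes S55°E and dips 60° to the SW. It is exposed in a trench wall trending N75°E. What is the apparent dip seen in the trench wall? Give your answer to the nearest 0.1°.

The section lies 50° from the strike.
tan α = tan 60° × sin 50° = 1.7321 × 0.7660 = 1.3268
apparent dip = arctan 1.3268 = 53.00°

53.0°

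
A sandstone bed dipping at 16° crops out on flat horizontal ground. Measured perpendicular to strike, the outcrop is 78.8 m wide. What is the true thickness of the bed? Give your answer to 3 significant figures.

True thickness t = w · sin(dip) = 78.8 × sin 16°
t = 78.8 × 0.2756 = 21.720 m

21.7 m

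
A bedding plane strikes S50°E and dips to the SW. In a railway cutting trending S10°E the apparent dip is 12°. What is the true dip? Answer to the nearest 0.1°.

18.3°

β = acute angle between strike S50°E and section S10°E = 40°.
tan δ = tan α / sin β = tan 12° / sin 40° = 0.2126 / 0.6428 = 0.3307
true dip = arctan 0.3307 = 18.30°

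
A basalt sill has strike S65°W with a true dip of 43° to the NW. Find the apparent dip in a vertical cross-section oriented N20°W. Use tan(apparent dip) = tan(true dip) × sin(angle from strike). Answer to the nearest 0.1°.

42.9°

The strike is S65°W and the section trends N20°W; the acute angle between them is β = 85°.
tan α = tan 43° × sin 85° = 0.9325 × 0.9962 = 0.9290
apparent dip = arctan 0.9290 = 42.89°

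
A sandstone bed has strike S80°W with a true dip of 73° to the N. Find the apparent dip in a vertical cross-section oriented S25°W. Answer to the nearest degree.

Angle between strike (S80°W) and section (S25°W): β = 55°.
tan α = tan 73° × sin 55° = 3.2709 × 0.8192 = 2.6793
α = arctan(2.6793) = 69.53°

70°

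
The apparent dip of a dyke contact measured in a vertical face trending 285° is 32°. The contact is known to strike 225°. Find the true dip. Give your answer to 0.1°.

35.8°

β = acute angle between strike 225° and section 285° = 60°.
tan δ = tan α / sin β = tan 32° / sin 60° = 0.6249 / 0.8660 = 0.7215
true dip = arctan 0.7215 = 35.81°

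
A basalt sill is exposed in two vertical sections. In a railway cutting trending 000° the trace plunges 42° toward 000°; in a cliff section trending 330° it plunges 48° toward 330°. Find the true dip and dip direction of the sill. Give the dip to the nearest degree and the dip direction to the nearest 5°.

Represent each trace as a vector plunging at its apparent dip toward its trend (east-north-up frame): v₁ = (0.000, 0.743, -0.669), v₂ = (-0.335, 0.579, -0.743).
Cross product v₁ × v₂ gives the pole to the plane: n ∝ (-0.165, 0.224, 0.249).
tan δ = √(n_x²+n_y²)/n_z = 0.278/0.249, so δ = 48.2°.
Dip direction = atan2(-0.165, 0.224) = 324° (azimuth of n's horizontal projection).

true dip 48°, dip direction 325°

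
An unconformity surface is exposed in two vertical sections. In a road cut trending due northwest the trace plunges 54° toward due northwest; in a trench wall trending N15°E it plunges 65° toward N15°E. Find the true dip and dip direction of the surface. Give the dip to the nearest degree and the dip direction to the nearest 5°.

true dip 65°, dip direction 005°

Represent each trace as a vector plunging at its apparent dip toward its trend (east-north-up frame): v₁ = (-0.416, 0.416, -0.809), v₂ = (0.109, 0.408, -0.906).
n = v₁ × v₂ = (0.046, 0.465, 0.215) (taken with n_z > 0).
True dip = arccos(n_z / |n|) = arccos(0.4180) = 65.3°.
The horizontal component of n points toward azimuth atan2(n_x, n_y) = 6°, the dip direction.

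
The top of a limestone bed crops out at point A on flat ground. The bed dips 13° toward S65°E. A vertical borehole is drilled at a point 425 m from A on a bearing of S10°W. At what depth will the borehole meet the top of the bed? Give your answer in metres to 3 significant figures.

The hole lies 75° from the dip direction, so the down-dip offset is 425 × cos 75° = 110.00 m.
Depth = down-dip offset × tan(dip) = 110.00 × tan 13° = 110.00 × 0.2309
Depth = 25.40 m

25.4 m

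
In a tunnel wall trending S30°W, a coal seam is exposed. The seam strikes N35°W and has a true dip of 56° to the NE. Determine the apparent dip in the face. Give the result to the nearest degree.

53°

Angle between strike (N35°W) and section (S30°W): β = 65°.
tan(apparent dip) = tan 56° · sin 65° = 1.3437
α = arctan(1.3437) = 53.34°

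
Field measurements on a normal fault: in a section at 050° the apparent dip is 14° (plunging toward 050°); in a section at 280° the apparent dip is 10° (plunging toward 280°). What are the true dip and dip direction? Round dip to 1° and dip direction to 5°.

true dip 27°, dip direction 350°

The two traces are lines in the plane: v₁ = (sin 50°·cos 14°, cos 50°·cos 14°, −sin 14°), v₂ = (sin 280°·cos 10°, cos 280°·cos 10°, −sin 10°).
n = v₁ × v₂ = (-0.067, 0.364, 0.732) (taken with n_z > 0).
True dip = arccos(n_z / |n|) = arccos(0.8926) = 26.8°.
Dip direction = azimuth of (n_x, n_y) = atan2(-0.067, 0.364) = 350°.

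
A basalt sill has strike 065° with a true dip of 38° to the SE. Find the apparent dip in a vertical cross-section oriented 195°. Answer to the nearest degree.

31°

The section lies 50° from the strike.
tan α = tan 38° × sin 50° = 0.7813 × 0.7660 = 0.5985
α = arctan(0.5985) = 30.90°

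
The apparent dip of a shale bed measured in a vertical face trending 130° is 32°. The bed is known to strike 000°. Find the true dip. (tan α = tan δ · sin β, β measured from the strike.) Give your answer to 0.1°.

β = acute angle between strike 000° and section 130° = 50°.
tan(true dip) = tan 32° / sin 50° = 0.8157
true dip = arctan 0.8157 = 39.20°

39.2°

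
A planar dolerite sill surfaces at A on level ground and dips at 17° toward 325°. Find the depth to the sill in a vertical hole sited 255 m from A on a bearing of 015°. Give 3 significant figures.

50.1 m

The hole lies 50° from the dip direction, so the down-dip offset is 255 × cos 50° = 163.91 m.
Depth = down-dip offset × tan(dip) = 163.91 × tan 17° = 163.91 × 0.3057
Depth = 50.11 m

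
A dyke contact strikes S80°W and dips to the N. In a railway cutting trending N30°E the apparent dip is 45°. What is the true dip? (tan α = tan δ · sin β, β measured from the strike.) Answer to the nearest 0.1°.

The section is 50° from the strike.
tan δ = tan α / sin β = tan 45° / sin 50° = 1.0000 / 0.7660 = 1.3054
δ = arctan(1.3054) = 52.55°

52.5°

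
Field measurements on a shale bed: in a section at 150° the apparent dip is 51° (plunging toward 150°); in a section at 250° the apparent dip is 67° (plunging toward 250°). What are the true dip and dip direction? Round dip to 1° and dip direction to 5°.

true dip 71°, dip direction 215°

Each apparent-dip line lies in the plane. As unit vectors (x east, y north, z up), v₁ plunges 51°→150° and v₂ plunges 67°→250°.
The plane normal is n = v₁ × v₂ ∝ (-0.398, -0.575, 0.242).
Dip δ = arctan(|n_h|/n_z) = arctan(0.699/0.242) = 70.9°.
The horizontal component of n points toward azimuth atan2(n_x, n_y) = 215°, the dip direction.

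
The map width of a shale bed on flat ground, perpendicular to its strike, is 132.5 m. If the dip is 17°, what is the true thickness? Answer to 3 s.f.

38.7 m

True thickness t = w · sin(dip) = 132.5 × sin 17°
t = 132.5 × 0.2924 = 38.739 m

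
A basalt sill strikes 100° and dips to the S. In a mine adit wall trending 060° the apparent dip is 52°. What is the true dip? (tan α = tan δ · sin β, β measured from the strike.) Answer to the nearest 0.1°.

The section is 40° from the strike.
tan(true dip) = tan 52° / sin 40° = 1.9912
δ = arctan(1.9912) = 63.33°

63.3°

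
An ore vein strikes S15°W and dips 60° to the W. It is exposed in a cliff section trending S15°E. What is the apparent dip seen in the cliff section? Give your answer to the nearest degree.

The section lies 30° from the strike.
tan α = tan 60° × sin 30° = 1.7321 × 0.5000 = 0.8660
apparent dip = arctan 0.8660 = 40.89°

41°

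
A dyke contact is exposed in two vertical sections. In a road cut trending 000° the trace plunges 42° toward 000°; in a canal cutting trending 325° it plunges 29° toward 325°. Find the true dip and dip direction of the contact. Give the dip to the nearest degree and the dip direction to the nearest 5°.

true dip 44°, dip direction 020°

Represent each trace as a vector plunging at its apparent dip toward its trend (east-north-up frame): v₁ = (0.000, 0.743, -0.669), v₂ = (-0.502, 0.716, -0.485).
Cross product v₁ × v₂ gives the pole to the plane: n ∝ (0.119, 0.336, 0.373).
True dip = arccos(n_z / |n|) = arccos(0.7230) = 43.7°.
Dip direction = azimuth of (n_x, n_y) = atan2(0.119, 0.336) = 20°.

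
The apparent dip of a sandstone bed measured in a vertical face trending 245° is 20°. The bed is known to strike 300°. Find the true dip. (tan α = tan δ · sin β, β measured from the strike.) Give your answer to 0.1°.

β = acute angle between strike 300° and section 245° = 55°.
tan δ = tan α / sin β = tan 20° / sin 55° = 0.3640 / 0.8192 = 0.4443
true dip = arctan 0.4443 = 23.96°

24.0°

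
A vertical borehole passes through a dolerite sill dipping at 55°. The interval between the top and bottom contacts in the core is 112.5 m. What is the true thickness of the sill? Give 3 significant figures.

64.5 m

True thickness t = h · cos(dip) = 112.5 × cos 55°
t = 112.5 × 0.5736 = 64.527 m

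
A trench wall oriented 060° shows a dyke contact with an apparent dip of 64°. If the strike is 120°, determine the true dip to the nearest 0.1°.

67.1°

The section is 60° from the strike.
tan δ = tan α / sin β = tan 64° / sin 60° = 2.0503 / 0.8660 = 2.3675
δ = arctan(2.3675) = 67.10°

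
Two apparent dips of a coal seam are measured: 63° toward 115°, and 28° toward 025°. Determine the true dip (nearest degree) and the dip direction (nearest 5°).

true dip 64°, dip direction 100°

Represent each trace as a vector plunging at its apparent dip toward its trend (east-north-up frame): v₁ = (0.411, -0.192, -0.891), v₂ = (0.373, 0.800, -0.469).
n = v₁ × v₂ = (0.803, -0.139, 0.401) (taken with n_z > 0).
Dip δ = arctan(|n_h|/n_z) = arctan(0.815/0.401) = 63.8°.
The horizontal component of n points toward azimuth atan2(n_x, n_y) = 100°, the dip direction.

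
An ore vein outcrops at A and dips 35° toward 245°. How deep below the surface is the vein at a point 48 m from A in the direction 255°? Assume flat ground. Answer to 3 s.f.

The hole lies 10° from the dip direction, so the down-dip offset is 48 × cos 10° = 47.27 m.
Depth = down-dip offset × tan(dip) = 47.27 × tan 35° = 47.27 × 0.7002
Depth = 33.10 m

33.1 m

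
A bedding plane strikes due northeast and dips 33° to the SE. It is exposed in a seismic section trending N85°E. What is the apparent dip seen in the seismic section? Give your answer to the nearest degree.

Angle between strike (due northeast) and section (N85°E): β = 40°.
tan(apparent dip) = tan 33° · sin 40° = 0.4174
α = arctan(0.4174) = 22.66°

23°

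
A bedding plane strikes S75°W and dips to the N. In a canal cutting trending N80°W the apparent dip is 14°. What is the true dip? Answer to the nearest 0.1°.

30.5°

β = acute angle between strike S75°W and section N80°W = 25°.
tan(true dip) = tan 14° / sin 25° = 0.5900
true dip = arctan 0.5900 = 30.54°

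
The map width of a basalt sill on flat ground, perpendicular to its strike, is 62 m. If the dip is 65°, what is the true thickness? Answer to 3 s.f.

56.2 m

True thickness t = w · sin(dip) = 62 × sin 65°
t = 62 × 0.9063 = 56.191 m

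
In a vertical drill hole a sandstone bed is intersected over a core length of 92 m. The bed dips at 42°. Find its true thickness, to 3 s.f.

68.4 m

True thickness t = h · cos(dip) = 92 × cos 42°
t = 92 × 0.7431 = 68.369 m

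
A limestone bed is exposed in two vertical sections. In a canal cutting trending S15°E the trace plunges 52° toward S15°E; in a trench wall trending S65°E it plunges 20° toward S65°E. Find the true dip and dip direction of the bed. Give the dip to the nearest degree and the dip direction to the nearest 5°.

true dip 55°, dip direction 190°

Represent each trace as a vector plunging at its apparent dip toward its trend (east-north-up frame): v₁ = (0.159, -0.595, -0.788), v₂ = (0.852, -0.397, -0.342).
Cross product v₁ × v₂ gives the pole to the plane: n ∝ (-0.110, -0.617, 0.443).
Dip δ = arctan(|n_h|/n_z) = arctan(0.626/0.443) = 54.7°.
Dip direction = azimuth of (n_x, n_y) = atan2(-0.110, -0.617) = 190°.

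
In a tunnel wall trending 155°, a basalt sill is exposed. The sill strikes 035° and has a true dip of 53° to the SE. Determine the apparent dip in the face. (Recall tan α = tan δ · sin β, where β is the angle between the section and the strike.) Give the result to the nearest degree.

Angle between strike (035°) and section (155°): β = 60°.
tan α = tan 53° × sin 60° = 1.3270 × 0.8660 = 1.1493
apparent dip = arctan 1.1493 = 48.97°

49°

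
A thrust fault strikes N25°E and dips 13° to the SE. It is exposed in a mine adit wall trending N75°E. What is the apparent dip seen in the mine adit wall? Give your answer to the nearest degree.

10°

The strike is N25°E and the section trends N75°E; the acute angle between them is β = 50°.
tan(apparent dip) = tan 13° · sin 50° = 0.1769
α = arctan(0.1769) = 10.03°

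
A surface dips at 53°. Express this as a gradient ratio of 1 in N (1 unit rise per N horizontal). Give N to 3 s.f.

1 : N means tan θ = 1/N, so N = 1/tan 53° = 1/1.3270

1 in 0.754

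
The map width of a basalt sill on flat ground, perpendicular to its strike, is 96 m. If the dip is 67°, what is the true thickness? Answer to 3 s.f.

88.4 m

True thickness t = w · sin(dip) = 96 × sin 67°
t = 96 × 0.9205 = 88.368 m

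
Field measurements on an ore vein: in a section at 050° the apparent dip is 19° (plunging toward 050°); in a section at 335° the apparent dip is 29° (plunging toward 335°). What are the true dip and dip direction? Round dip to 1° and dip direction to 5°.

The two traces are lines in the plane: v₁ = (sin 50°·cos 19°, cos 50°·cos 19°, −sin 19°), v₂ = (sin 335°·cos 29°, cos 335°·cos 29°, −sin 29°).
The plane normal is n = v₁ × v₂ ∝ (-0.037, 0.471, 0.799).
True dip = arccos(n_z / |n|) = arccos(0.8605) = 30.6°.
The horizontal component of n points toward azimuth atan2(n_x, n_y) = 356°, the dip direction.

true dip 31°, dip direction 355°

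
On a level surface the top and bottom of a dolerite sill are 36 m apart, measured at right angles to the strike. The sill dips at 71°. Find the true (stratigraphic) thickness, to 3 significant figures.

True thickness t = w · sin(dip) = 36 × sin 71°
t = 36 × 0.9455 = 34.039 m

34.0 m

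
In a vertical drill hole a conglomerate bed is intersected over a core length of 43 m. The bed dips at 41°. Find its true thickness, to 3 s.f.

32.5 m

True thickness t = h · cos(dip) = 43 × cos 41°
t = 43 × 0.7547 = 32.453 m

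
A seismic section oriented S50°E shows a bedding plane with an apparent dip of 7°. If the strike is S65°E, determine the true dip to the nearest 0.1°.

25.4°

The section is 15° from the strike.
tan(true dip) = tan 7° / sin 15° = 0.4744
δ = arctan(0.4744) = 25.38°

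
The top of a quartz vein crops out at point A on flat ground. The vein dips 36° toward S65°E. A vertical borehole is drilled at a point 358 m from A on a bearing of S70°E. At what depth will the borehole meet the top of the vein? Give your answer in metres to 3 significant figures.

259 m

The hole lies 5° from the dip direction, so the down-dip offset is 358 × cos 5° = 356.64 m.
Depth = down-dip offset × tan(dip) = 356.64 × tan 36° = 356.64 × 0.7265
Depth = 259.11 m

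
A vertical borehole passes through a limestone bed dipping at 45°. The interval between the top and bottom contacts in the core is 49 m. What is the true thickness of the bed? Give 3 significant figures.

True thickness t = h · cos(dip) = 49 × cos 45°
t = 49 × 0.7071 = 34.648 m

34.6 m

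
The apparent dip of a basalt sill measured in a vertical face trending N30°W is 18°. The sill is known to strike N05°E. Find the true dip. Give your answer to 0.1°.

β = acute angle between strike N05°E and section N30°W = 35°.
tan δ = tan α / sin β = tan 18° / sin 35° = 0.3249 / 0.5736 = 0.5665
δ = arctan(0.5665) = 29.53°

29.5°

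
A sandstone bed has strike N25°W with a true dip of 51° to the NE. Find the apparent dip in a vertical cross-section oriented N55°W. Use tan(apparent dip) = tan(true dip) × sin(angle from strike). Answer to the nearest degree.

32°

Angle between strike (N25°W) and section (N55°W): β = 30°.
tan α = tan 51° × sin 30° = 1.2349 × 0.5000 = 0.6174
apparent dip = arctan 0.6174 = 31.69°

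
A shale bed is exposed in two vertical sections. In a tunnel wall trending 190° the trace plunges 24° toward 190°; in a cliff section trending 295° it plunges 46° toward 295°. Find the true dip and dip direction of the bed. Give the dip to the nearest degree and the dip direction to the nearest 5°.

Represent each trace as a vector plunging at its apparent dip toward its trend (east-north-up frame): v₁ = (-0.159, -0.900, -0.407), v₂ = (-0.630, 0.294, -0.719).
Cross product v₁ × v₂ gives the pole to the plane: n ∝ (-0.767, -0.142, 0.613).
True dip = arccos(n_z / |n|) = arccos(0.6181) = 51.8°.
The horizontal component of n points toward azimuth atan2(n_x, n_y) = 260°, the dip direction.

true dip 52°, dip direction 260°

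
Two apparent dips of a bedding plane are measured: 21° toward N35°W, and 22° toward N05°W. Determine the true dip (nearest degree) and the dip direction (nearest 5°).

The two traces are lines in the plane: v₁ = (sin 325°·cos 21°, cos 325°·cos 21°, −sin 21°), v₂ = (sin 355°·cos 22°, cos 355°·cos 22°, −sin 22°).
Cross product v₁ × v₂ gives the pole to the plane: n ∝ (-0.045, 0.172, 0.433).
tan δ = √(n_x²+n_y²)/n_z = 0.177/0.433, so δ = 22.3°.
Dip direction = azimuth of (n_x, n_y) = atan2(-0.045, 0.172) = 345°.

true dip 22°, dip direction 345°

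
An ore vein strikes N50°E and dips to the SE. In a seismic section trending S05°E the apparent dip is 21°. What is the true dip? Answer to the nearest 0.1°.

25.1°

The section is 55° from the strike.
tan δ = tan α / sin β = tan 21° / sin 55° = 0.3839 / 0.8192 = 0.4686
δ = arctan(0.4686) = 25.11°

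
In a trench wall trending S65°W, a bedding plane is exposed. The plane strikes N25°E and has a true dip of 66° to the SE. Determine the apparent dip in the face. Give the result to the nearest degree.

55°

The strike is N25°E and the section trends S65°W; the acute angle between them is β = 40°.
tan(apparent dip) = tan 66° · sin 40° = 1.4437
α = arctan(1.4437) = 55.29°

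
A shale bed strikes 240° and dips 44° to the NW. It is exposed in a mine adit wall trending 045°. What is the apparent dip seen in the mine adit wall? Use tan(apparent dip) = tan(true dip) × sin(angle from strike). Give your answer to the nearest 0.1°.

Angle between strike (240°) and section (045°): β = 15°.
tan α = tan 44° × sin 15° = 0.9657 × 0.2588 = 0.2499
α = arctan(0.2499) = 14.03°

14.0°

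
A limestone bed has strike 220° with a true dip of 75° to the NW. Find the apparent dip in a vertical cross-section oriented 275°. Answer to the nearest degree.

The strike is 220° and the section trends 275°; the acute angle between them is β = 55°.
tan α = tan 75° × sin 55° = 3.7321 × 0.8192 = 3.0571
α = arctan(3.0571) = 71.89°

72°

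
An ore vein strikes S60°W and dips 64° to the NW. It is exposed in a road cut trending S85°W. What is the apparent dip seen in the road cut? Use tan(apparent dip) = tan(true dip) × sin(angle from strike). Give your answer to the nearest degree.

The section lies 25° from the strike.
tan(apparent dip) = tan 64° · sin 25° = 0.8665
apparent dip = arctan 0.8665 = 40.91°

41°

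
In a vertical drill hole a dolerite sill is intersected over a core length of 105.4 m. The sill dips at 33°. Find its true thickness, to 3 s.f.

88.4 m

True thickness t = h · cos(dip) = 105.4 × cos 33°
t = 105.4 × 0.8387 = 88.396 m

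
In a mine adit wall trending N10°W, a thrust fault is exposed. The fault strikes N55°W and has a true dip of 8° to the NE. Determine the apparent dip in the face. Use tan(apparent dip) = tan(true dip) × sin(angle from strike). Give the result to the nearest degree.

Angle between strike (N55°W) and section (N10°W): β = 45°.
tan(apparent dip) = tan 8° · sin 45° = 0.0994
α = arctan(0.0994) = 5.68°

6°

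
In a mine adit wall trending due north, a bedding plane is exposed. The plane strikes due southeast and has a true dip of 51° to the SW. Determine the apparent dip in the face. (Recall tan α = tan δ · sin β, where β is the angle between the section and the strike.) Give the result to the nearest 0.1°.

The strike is due southeast and the section trends due north; the acute angle between them is β = 45°.
tan(apparent dip) = tan 51° · sin 45° = 0.8732
α = arctan(0.8732) = 41.13°

41.1°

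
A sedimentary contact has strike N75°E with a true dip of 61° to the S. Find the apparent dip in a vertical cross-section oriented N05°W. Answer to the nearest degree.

61°

The strike is N75°E and the section trends N05°W; the acute angle between them is β = 80°.
tan(apparent dip) = tan 61° · sin 80° = 1.7766
apparent dip = arctan 1.7766 = 60.63°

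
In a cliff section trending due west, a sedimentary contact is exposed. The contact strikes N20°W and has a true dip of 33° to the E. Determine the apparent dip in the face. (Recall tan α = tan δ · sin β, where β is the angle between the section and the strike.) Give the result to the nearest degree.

Angle between strike (N20°W) and section (due west): β = 70°.
tan(apparent dip) = tan 33° · sin 70° = 0.6102
apparent dip = arctan 0.6102 = 31.39°

31°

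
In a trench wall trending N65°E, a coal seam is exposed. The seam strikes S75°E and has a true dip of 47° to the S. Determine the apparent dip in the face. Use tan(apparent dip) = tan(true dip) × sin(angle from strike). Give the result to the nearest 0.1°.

The section lies 40° from the strike.
tan α = tan 47° × sin 40° = 1.0724 × 0.6428 = 0.6893
α = arctan(0.6893) = 34.58°

34.6°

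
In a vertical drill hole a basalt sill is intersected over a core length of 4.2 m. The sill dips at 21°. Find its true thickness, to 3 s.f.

True thickness t = h · cos(dip) = 4.2 × cos 21°
t = 4.2 × 0.9336 = 3.921 m

3.92 m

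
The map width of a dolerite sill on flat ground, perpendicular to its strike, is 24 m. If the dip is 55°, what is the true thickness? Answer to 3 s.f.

True thickness t = w · sin(dip) = 24 × sin 55°
t = 24 × 0.8192 = 19.660 m

19.7 m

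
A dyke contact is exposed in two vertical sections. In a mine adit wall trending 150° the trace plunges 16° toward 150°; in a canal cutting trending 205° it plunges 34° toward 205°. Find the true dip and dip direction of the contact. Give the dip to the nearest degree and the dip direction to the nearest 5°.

true dip 34°, dip direction 215°

The two traces are lines in the plane: v₁ = (sin 150°·cos 16°, cos 150°·cos 16°, −sin 16°), v₂ = (sin 205°·cos 34°, cos 205°·cos 34°, −sin 34°).
The plane normal is n = v₁ × v₂ ∝ (-0.258, -0.365, 0.653).
tan δ = √(n_x²+n_y²)/n_z = 0.447/0.653, so δ = 34.4°.
The horizontal component of n points toward azimuth atan2(n_x, n_y) = 215°, the dip direction.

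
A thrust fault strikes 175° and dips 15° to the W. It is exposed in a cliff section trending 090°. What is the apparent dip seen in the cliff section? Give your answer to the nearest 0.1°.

14.9°

The section lies 85° from the strike.
tan(apparent dip) = tan 15° · sin 85° = 0.2669
apparent dip = arctan 0.2669 = 14.95°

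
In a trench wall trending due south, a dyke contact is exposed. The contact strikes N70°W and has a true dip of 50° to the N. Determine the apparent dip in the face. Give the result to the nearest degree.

48°

The strike is N70°W and the section trends due south; the acute angle between them is β = 70°.
tan(apparent dip) = tan 50° · sin 70° = 1.1199
α = arctan(1.1199) = 48.24°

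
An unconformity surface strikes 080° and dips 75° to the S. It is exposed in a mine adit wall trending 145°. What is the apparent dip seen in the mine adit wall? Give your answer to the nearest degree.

74°

The section lies 65° from the strike.
tan α = tan 75° × sin 65° = 3.7321 × 0.9063 = 3.3824
apparent dip = arctan 3.3824 = 73.53°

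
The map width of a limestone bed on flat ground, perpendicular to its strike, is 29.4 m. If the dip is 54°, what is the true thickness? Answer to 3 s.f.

23.8 m

True thickness t = w · sin(dip) = 29.4 × sin 54°
t = 29.4 × 0.8090 = 23.785 m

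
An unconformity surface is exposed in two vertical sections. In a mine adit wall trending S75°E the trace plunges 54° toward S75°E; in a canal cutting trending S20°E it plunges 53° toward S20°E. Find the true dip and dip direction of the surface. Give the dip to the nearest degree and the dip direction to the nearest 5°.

true dip 57°, dip direction 130°

The two traces are lines in the plane: v₁ = (sin 105°·cos 54°, cos 105°·cos 54°, −sin 54°), v₂ = (sin 160°·cos 53°, cos 160°·cos 53°, −sin 53°).
n = v₁ × v₂ = (0.336, -0.287, 0.290) (taken with n_z > 0).
Dip δ = arctan(|n_h|/n_z) = arctan(0.442/0.290) = 56.7°.
Dip direction = azimuth of (n_x, n_y) = atan2(0.336, -0.287) = 130°.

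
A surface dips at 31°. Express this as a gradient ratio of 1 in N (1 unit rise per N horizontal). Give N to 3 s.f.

1 : N means tan θ = 1/N, so N = 1/tan 31° = 1/0.6009

1 in 1.66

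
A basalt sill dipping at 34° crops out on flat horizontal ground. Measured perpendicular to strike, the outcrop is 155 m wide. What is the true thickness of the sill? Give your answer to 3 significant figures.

True thickness t = w · sin(dip) = 155 × sin 34°
t = 155 × 0.5592 = 86.675 m

86.7 m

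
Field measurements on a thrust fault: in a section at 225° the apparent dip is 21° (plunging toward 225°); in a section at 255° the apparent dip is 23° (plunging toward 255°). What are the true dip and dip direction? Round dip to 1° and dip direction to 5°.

Represent each trace as a vector plunging at its apparent dip toward its trend (east-north-up frame): v₁ = (-0.660, -0.660, -0.358), v₂ = (-0.889, -0.238, -0.391).
n = v₁ × v₂ = (-0.173, -0.061, 0.430) (taken with n_z > 0).
tan δ = √(n_x²+n_y²)/n_z = 0.183/0.430, so δ = 23.1°.
Dip direction = atan2(-0.173, -0.061) = 251° (azimuth of n's horizontal projection).

true dip 23°, dip direction 250°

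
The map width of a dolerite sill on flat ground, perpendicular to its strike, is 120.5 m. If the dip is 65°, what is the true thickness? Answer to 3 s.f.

109 m

True thickness t = w · sin(dip) = 120.5 × sin 65°
t = 120.5 × 0.9063 = 109.210 m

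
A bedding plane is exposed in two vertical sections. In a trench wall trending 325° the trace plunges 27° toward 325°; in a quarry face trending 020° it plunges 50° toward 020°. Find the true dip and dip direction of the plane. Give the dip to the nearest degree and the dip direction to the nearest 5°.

Each apparent-dip line lies in the plane. As unit vectors (x east, y north, z up), v₁ plunges 27°→325° and v₂ plunges 50°→020°.
Cross product v₁ × v₂ gives the pole to the plane: n ∝ (0.285, 0.491, 0.469).
Dip δ = arctan(|n_h|/n_z) = arctan(0.568/0.469) = 50.4°.
Dip direction = azimuth of (n_x, n_y) = atan2(0.285, 0.491) = 30°.

true dip 50°, dip direction 030°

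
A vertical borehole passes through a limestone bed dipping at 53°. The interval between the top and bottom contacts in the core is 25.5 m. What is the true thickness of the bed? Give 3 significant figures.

15.3 m

True thickness t = h · cos(dip) = 25.5 × cos 53°
t = 25.5 × 0.6018 = 15.346 m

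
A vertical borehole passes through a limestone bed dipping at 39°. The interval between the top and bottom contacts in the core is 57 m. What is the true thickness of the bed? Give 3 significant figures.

True thickness t = h · cos(dip) = 57 × cos 39°
t = 57 × 0.7771 = 44.297 m

44.3 m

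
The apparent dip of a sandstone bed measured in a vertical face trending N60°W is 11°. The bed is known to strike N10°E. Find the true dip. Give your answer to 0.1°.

The section is 70° from the strike.
tan δ = tan α / sin β = tan 11° / sin 70° = 0.1944 / 0.9397 = 0.2069
δ = arctan(0.2069) = 11.69°

11.7°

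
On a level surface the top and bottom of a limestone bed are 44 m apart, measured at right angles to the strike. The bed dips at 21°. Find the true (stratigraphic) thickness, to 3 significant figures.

True thickness t = w · sin(dip) = 44 × sin 21°
t = 44 × 0.3584 = 15.768 m

15.8 m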